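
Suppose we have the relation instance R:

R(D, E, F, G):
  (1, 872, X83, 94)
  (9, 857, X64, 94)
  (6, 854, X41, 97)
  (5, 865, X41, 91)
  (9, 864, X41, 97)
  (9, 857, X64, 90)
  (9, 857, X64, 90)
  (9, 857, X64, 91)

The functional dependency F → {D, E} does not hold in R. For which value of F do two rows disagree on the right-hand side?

F=X83: 1 row → {D,E} = (1, 872) ✓
F=X64: 4 rows → {D,E} = (9, 857), (9, 857), (9, 857), (9, 857) ✓
F=X41: 3 rows → {D,E} takes values {(6, 854), (5, 865), (9, 864)} — violation
The only F value with inconsistent RHS is F=X41.

X41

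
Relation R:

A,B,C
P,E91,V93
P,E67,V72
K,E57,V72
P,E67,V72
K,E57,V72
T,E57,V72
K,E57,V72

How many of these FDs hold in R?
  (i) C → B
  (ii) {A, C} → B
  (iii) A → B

1

(i) C → B: C=V72: 6 rows → B takes values {E67, E57} — violation — fails.
(ii) {A, C} → B: every LHS value maps to a single RHS value — holds.
(iii) A → B: A=P: 3 rows → B takes values {E91, E67} — violation — fails.
1 of the 3 dependencies holds.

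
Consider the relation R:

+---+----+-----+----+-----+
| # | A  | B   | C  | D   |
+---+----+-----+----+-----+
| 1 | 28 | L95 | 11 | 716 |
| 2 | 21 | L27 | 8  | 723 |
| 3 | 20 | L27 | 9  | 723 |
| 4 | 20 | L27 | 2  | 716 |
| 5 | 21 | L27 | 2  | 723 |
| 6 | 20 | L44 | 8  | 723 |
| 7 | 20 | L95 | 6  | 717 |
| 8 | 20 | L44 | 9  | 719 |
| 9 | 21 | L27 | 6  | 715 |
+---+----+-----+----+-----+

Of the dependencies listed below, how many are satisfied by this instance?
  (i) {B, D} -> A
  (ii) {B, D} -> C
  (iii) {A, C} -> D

0

(i) {B, D} -> A: (B=L27, D=723): rows 2, 3, 5 → A takes values {21, 20} — violation — fails.
(ii) {B, D} -> C: (B=L27, D=723): rows 2, 3, 5 → C takes values {8, 9, 2} — violation — fails.
(iii) {A, C} -> D: (A=20, C=9): rows 3, 8 → D takes values {723, 719} — violation — fails.
None of the 3 dependencies hold.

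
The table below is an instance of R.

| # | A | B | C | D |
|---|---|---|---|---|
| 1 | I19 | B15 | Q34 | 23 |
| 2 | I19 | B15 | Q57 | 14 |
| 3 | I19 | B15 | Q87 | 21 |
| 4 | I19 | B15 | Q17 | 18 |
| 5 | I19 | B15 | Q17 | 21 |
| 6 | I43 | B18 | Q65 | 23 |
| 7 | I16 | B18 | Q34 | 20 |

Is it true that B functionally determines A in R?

B=B15: rows 1, 2, 3, 4, 5 → A = I19, I19, I19, I19, I19 ✓
B=B18: rows 6, 7 → A takes values {I43, I16} — violation
Two rows agree on B but differ on A, so B → A does not hold.

No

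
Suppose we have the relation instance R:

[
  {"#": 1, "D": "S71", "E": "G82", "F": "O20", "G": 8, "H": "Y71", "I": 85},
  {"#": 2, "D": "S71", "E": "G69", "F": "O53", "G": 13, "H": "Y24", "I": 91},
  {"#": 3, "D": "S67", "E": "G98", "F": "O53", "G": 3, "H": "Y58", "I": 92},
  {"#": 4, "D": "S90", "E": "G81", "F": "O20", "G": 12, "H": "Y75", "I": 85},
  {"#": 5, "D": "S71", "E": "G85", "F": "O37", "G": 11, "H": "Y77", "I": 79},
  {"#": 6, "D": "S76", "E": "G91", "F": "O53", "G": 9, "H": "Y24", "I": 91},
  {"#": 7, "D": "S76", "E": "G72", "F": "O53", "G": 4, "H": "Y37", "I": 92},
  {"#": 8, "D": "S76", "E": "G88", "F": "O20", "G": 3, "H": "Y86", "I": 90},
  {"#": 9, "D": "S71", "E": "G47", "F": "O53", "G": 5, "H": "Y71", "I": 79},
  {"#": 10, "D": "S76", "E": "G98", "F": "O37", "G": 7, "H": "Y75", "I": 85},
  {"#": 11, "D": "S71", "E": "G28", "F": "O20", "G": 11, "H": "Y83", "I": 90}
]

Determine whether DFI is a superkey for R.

All 11 rows have distinct DFI values, so DFI → (all attributes) holds and DFI is a superkey.

Yes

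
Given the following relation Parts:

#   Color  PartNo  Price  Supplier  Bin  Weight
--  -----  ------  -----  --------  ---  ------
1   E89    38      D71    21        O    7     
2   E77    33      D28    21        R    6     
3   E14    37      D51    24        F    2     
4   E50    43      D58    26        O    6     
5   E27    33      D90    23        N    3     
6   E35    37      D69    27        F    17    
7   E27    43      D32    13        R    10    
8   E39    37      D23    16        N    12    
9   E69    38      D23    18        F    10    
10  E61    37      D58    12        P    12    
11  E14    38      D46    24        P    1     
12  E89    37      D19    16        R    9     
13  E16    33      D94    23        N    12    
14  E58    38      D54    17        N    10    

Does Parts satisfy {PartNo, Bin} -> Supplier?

No

(PartNo=38, Bin=O): row 1 → Supplier = 21 ✓
(PartNo=33, Bin=R): row 2 → Supplier = 21 ✓
(PartNo=37, Bin=F): rows 3, 6 → Supplier takes values {24, 27} — violation
(PartNo=43, Bin=O): row 4 → Supplier = 26 ✓
(PartNo=33, Bin=N): rows 5, 13 → Supplier = 23, 23 ✓
(PartNo=43, Bin=R): row 7 → Supplier = 13 ✓
(PartNo=37, Bin=N): row 8 → Supplier = 16 ✓
(PartNo=38, Bin=F): row 9 → Supplier = 18 ✓
(PartNo=37, Bin=P): row 10 → Supplier = 12 ✓
(PartNo=38, Bin=P): row 11 → Supplier = 24 ✓
(PartNo=37, Bin=R): row 12 → Supplier = 16 ✓
(PartNo=38, Bin=N): row 14 → Supplier = 17 ✓
Two rows agree on {PartNo, Bin} but differ on Supplier, so {PartNo, Bin} -> Supplier does not hold.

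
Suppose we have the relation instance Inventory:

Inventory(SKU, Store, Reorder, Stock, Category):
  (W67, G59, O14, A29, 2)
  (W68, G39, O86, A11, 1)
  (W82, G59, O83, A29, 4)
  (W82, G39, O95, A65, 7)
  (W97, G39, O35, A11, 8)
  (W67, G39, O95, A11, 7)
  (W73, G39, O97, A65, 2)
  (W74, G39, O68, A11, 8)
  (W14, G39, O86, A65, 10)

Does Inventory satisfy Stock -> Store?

Stock=A29: 2 rows → Store = G59, G59 ✓
Stock=A11: 4 rows → Store = G39, G39, G39, G39 ✓
Stock=A65: 3 rows → Store = G39, G39, G39 ✓
Every Stock value is associated with a single Store value, so Stock -> Store holds.

Yes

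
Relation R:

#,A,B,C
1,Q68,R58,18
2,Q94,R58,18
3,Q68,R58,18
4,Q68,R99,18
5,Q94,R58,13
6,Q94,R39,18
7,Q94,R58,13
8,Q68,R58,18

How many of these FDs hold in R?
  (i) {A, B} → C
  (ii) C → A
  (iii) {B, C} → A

(i) {A, B} → C: (A=Q94, B=R58): rows 2, 5, 7 → C takes values {18, 13} — violation — fails.
(ii) C → A: C=18: rows 1, 2, 3, 4, 6, 8 → A takes values {Q68, Q94} — violation — fails.
(iii) {B, C} → A: (B=R58, C=18): rows 1, 2, 3, 8 → A takes values {Q68, Q94} — violation — fails.
None of the 3 dependencies hold.

0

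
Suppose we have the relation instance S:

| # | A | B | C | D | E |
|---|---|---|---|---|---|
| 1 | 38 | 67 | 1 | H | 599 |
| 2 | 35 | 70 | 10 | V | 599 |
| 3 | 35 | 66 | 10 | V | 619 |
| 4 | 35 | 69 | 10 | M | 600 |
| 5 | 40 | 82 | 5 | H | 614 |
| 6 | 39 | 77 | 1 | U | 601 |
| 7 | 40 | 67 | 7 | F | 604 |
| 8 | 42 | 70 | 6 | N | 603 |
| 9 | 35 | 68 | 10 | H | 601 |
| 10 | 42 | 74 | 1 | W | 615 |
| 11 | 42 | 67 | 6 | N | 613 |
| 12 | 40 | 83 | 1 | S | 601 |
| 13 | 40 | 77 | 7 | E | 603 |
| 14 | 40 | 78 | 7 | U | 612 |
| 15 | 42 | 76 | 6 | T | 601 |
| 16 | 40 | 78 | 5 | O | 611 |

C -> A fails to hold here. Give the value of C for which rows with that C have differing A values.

1

C=1: rows 1, 6, 10, 12 → A takes values {38, 39, 42, 40} — violation
C=10: rows 2, 3, 4, 9 → A = 35, 35, 35, 35 ✓
C=5: rows 5, 16 → A = 40, 40 ✓
C=7: rows 7, 13, 14 → A = 40, 40, 40 ✓
C=6: rows 8, 11, 15 → A = 42, 42, 42 ✓
The only C value with inconsistent A is C=1.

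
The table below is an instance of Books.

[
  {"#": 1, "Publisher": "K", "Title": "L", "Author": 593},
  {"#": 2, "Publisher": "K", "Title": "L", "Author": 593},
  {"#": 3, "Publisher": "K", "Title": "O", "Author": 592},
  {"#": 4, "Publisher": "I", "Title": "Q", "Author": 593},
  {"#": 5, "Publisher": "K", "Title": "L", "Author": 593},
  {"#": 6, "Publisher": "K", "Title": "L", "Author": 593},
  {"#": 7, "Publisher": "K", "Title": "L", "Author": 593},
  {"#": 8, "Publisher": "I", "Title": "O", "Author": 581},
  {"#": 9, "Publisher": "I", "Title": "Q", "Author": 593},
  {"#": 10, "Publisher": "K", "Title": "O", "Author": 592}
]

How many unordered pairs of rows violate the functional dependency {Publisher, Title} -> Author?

(Publisher=K, Title=L): all 5 rows agree on Author — 0 pairs.
(Publisher=K, Title=O): all 2 rows agree on Author — 0 pairs.
(Publisher=I, Title=Q): all 2 rows agree on Author — 0 pairs.

0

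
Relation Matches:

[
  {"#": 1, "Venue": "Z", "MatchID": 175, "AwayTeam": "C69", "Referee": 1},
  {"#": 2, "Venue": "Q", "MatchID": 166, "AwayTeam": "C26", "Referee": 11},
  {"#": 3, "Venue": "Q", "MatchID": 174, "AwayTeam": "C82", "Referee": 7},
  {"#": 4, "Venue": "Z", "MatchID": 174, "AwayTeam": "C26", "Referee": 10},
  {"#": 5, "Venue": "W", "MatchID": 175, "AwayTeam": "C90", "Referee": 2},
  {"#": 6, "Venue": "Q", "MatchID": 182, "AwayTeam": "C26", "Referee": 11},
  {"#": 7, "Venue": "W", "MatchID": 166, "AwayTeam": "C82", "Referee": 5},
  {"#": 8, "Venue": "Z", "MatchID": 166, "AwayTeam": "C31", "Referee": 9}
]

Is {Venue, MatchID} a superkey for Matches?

All 8 rows have distinct {Venue, MatchID} values, so {Venue, MatchID} → (all attributes) holds and {Venue, MatchID} is a superkey.

Yes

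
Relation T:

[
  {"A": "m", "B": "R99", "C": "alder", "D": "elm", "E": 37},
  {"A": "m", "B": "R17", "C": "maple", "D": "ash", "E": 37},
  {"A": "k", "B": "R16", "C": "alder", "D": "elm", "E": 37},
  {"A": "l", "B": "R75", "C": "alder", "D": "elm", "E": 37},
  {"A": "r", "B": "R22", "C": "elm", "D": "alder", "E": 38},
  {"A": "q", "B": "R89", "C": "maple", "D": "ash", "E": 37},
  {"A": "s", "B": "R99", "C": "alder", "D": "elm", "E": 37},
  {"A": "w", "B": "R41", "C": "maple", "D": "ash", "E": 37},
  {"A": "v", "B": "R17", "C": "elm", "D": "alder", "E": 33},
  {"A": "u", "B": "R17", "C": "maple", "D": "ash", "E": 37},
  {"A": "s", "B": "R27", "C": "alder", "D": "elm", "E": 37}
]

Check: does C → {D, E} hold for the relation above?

C=alder: 5 rows → {D,E} = (elm, 37), (elm, 37), (elm, 37), (elm, 37), (elm, 37) ✓
C=maple: 4 rows → {D,E} = (ash, 37), (ash, 37), (ash, 37), (ash, 37) ✓
C=elm: 2 rows → {D,E} takes values {(alder, 38), (alder, 33)} — violation
Two rows agree on C but differ on {D, E}, so C → {D, E} does not hold.

No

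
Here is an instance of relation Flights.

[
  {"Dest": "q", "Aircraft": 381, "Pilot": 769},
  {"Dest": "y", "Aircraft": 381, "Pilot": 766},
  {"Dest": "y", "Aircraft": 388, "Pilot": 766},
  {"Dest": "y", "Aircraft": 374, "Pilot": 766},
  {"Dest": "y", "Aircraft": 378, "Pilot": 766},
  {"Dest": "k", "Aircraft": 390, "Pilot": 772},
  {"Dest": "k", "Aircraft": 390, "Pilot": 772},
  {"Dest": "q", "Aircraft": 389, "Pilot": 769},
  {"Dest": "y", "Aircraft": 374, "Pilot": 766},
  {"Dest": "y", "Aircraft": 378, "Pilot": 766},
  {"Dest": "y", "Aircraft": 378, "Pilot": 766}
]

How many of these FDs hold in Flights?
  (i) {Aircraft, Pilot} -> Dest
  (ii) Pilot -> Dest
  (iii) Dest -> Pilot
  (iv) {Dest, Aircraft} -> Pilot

(i) {Aircraft, Pilot} -> Dest: every LHS value maps to a single RHS value — holds.
(ii) Pilot -> Dest: every LHS value maps to a single RHS value — holds.
(iii) Dest -> Pilot: every LHS value maps to a single RHS value — holds.
(iv) {Dest, Aircraft} -> Pilot: every LHS value maps to a single RHS value — holds.
4 of the 4 dependencies hold.

4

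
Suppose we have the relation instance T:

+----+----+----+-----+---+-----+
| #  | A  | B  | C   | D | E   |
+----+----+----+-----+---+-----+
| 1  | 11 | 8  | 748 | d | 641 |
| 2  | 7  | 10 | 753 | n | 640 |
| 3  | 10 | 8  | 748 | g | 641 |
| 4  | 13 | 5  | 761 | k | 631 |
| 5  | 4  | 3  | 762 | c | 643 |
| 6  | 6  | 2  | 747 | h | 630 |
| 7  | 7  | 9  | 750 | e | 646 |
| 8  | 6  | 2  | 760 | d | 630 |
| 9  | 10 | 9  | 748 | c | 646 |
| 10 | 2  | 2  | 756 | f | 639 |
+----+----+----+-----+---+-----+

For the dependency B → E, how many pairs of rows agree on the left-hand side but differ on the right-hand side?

2

B=8: all 2 rows agree on E — 0 pairs.
B=2: violating pairs (6,10), (8,10) — 2 pairs.
B=9: all 2 rows agree on E — 0 pairs.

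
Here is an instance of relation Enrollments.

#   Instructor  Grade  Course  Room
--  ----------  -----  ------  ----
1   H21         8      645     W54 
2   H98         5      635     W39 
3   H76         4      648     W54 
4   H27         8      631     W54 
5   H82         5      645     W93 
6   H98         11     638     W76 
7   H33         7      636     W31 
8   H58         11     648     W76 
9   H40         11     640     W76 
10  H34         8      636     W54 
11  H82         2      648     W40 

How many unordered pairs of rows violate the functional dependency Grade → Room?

1

Grade=8: all 3 rows agree on Room — 0 pairs.
Grade=5: violating pairs (2,5) — 1 pair.
Grade=11: all 3 rows agree on Room — 0 pairs.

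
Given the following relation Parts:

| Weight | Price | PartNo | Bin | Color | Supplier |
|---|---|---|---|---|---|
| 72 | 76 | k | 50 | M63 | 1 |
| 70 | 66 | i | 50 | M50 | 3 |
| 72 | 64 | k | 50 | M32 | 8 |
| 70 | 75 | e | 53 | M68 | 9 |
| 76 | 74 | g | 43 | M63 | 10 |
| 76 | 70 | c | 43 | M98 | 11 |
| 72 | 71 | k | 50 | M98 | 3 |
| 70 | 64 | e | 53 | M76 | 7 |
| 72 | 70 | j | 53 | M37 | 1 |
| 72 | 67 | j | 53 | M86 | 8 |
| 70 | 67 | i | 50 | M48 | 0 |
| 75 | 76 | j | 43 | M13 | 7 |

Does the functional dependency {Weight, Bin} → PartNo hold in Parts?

(Weight=72, Bin=50): 3 rows → PartNo = k, k, k ✓
(Weight=70, Bin=50): 2 rows → PartNo = i, i ✓
(Weight=70, Bin=53): 2 rows → PartNo = e, e ✓
(Weight=76, Bin=43): 2 rows → PartNo takes values {g, c} — violation
(Weight=72, Bin=53): 2 rows → PartNo = j, j ✓
(Weight=75, Bin=43): 1 row → PartNo = j ✓
Two rows agree on {Weight, Bin} but differ on PartNo, so {Weight, Bin} → PartNo does not hold.

No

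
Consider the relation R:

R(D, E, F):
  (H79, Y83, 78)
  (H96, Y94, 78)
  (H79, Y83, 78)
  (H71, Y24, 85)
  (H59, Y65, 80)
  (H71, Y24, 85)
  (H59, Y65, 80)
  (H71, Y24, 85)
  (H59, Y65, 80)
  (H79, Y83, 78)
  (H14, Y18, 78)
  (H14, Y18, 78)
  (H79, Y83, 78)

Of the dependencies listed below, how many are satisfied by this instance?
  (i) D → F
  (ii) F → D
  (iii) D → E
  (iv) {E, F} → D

3

(i) D → F: every LHS value maps to a single RHS value — holds.
(ii) F → D: F=78: 7 rows → D takes values {H79, H96, H14} — violation — fails.
(iii) D → E: every LHS value maps to a single RHS value — holds.
(iv) {E, F} → D: every LHS value maps to a single RHS value — holds.
3 of the 4 dependencies hold.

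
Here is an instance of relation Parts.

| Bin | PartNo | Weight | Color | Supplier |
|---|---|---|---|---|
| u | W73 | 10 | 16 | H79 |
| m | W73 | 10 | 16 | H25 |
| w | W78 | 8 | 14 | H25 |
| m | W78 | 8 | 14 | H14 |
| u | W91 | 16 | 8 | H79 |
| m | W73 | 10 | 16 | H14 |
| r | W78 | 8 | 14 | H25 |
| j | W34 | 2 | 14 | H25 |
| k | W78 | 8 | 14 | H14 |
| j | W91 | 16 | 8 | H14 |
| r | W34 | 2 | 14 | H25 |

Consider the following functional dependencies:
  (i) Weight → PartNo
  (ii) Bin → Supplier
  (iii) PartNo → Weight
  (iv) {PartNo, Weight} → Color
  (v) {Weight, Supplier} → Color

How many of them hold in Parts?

4

(i) Weight → PartNo: every LHS value maps to a single RHS value — holds.
(ii) Bin → Supplier: Bin=m: 3 rows → Supplier takes values {H25, H14} — violation; Bin=j: 2 rows → Supplier takes values {H25, H14} — violation — fails.
(iii) PartNo → Weight: every LHS value maps to a single RHS value — holds.
(iv) {PartNo, Weight} → Color: every LHS value maps to a single RHS value — holds.
(v) {Weight, Supplier} → Color: every LHS value maps to a single RHS value — holds.
4 of the 5 dependencies hold.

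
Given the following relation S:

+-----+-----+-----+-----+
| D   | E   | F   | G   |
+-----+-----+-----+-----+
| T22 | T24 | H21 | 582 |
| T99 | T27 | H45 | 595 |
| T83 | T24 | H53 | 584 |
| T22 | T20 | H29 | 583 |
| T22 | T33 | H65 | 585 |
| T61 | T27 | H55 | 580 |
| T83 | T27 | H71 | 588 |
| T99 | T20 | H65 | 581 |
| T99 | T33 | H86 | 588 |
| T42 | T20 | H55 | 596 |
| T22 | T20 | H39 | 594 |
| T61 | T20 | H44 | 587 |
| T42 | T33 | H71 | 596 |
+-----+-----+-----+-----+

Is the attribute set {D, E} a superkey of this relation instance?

Two distinct rows share (D=T22, E=T20), so {D, E} does not determine every attribute — not a superkey.

No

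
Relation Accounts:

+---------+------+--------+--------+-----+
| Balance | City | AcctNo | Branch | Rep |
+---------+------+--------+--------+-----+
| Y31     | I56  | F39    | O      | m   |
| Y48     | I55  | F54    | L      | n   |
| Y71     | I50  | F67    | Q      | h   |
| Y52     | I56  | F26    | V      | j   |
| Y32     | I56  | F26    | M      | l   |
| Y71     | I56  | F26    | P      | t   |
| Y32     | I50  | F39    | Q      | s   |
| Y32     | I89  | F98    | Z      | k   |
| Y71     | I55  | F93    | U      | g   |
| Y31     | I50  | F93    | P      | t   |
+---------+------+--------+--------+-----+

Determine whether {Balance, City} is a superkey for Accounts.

Yes

All 10 rows have distinct {Balance, City} values, so {Balance, City} → (all attributes) holds and {Balance, City} is a superkey.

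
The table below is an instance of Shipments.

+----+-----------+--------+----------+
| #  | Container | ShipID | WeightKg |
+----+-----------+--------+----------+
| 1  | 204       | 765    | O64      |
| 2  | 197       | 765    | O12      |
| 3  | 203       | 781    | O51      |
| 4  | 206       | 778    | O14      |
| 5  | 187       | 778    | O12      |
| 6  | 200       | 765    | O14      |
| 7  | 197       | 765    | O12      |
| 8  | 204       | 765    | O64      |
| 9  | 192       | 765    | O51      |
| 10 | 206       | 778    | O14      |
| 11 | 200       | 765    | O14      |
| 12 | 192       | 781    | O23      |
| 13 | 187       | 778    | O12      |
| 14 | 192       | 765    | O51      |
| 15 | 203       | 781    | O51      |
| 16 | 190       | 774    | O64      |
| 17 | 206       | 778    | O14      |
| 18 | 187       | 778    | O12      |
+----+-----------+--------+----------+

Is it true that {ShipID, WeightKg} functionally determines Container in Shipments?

Yes

(ShipID=765, WeightKg=O64): rows 1, 8 → Container = 204, 204 ✓
(ShipID=765, WeightKg=O12): rows 2, 7 → Container = 197, 197 ✓
(ShipID=781, WeightKg=O51): rows 3, 15 → Container = 203, 203 ✓
(ShipID=778, WeightKg=O14): rows 4, 10, 17 → Container = 206, 206, 206 ✓
(ShipID=778, WeightKg=O12): rows 5, 13, 18 → Container = 187, 187, 187 ✓
(ShipID=765, WeightKg=O14): rows 6, 11 → Container = 200, 200 ✓
(ShipID=765, WeightKg=O51): rows 9, 14 → Container = 192, 192 ✓
(ShipID=781, WeightKg=O23): row 12 → Container = 192 ✓
(ShipID=774, WeightKg=O64): row 16 → Container = 190 ✓
Every {ShipID, WeightKg} value is associated with a single Container value, so {ShipID, WeightKg} → Container holds.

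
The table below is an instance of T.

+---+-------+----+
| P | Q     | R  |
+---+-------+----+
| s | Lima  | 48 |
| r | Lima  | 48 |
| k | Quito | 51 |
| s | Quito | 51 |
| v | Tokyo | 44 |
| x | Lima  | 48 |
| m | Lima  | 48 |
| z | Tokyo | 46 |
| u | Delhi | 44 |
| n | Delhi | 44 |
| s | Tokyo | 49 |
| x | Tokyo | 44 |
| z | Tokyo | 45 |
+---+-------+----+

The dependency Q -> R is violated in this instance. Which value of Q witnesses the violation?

Q=Lima: 4 rows → R = 48, 48, 48, 48 ✓
Q=Quito: 2 rows → R = 51, 51 ✓
Q=Tokyo: 5 rows → R takes values {44, 46, 49, 45} — violation
Q=Delhi: 2 rows → R = 44, 44 ✓
The only Q value with inconsistent R is Q=Tokyo.

Tokyo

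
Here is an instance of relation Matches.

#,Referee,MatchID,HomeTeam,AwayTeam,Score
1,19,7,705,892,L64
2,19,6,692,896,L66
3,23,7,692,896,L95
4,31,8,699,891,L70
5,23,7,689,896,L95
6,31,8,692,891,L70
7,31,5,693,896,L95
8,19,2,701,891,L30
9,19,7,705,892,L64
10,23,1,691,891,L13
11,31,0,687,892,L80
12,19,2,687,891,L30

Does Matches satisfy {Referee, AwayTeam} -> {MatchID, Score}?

(Referee=19, AwayTeam=892): rows 1, 9 → {MatchID,Score} = (7, L64), (7, L64) ✓
(Referee=19, AwayTeam=896): row 2 → {MatchID,Score} = (6, L66) ✓
(Referee=23, AwayTeam=896): rows 3, 5 → {MatchID,Score} = (7, L95), (7, L95) ✓
(Referee=31, AwayTeam=891): rows 4, 6 → {MatchID,Score} = (8, L70), (8, L70) ✓
(Referee=31, AwayTeam=896): row 7 → {MatchID,Score} = (5, L95) ✓
(Referee=19, AwayTeam=891): rows 8, 12 → {MatchID,Score} = (2, L30), (2, L30) ✓
(Referee=23, AwayTeam=891): row 10 → {MatchID,Score} = (1, L13) ✓
(Referee=31, AwayTeam=892): row 11 → {MatchID,Score} = (0, L80) ✓
Every {Referee, AwayTeam} value is associated with a single {MatchID, Score} value, so {Referee, AwayTeam} -> {MatchID, Score} holds.

Yes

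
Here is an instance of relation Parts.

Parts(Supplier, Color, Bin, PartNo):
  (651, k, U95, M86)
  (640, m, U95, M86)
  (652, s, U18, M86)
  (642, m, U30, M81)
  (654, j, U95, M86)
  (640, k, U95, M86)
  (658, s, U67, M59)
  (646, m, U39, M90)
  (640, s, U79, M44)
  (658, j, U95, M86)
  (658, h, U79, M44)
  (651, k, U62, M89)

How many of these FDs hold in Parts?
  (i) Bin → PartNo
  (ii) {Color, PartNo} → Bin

(i) Bin → PartNo: every LHS value maps to a single RHS value — holds.
(ii) {Color, PartNo} → Bin: every LHS value maps to a single RHS value — holds.
2 of the 2 dependencies hold.

2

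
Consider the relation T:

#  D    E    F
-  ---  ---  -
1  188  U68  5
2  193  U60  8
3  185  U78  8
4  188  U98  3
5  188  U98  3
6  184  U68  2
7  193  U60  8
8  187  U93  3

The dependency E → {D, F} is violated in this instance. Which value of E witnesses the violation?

E=U68: rows 1, 6 → {D,F} takes values {(188, 5), (184, 2)} — violation
E=U60: rows 2, 7 → {D,F} = (193, 8), (193, 8) ✓
E=U78: row 3 → {D,F} = (185, 8) ✓
E=U98: rows 4, 5 → {D,F} = (188, 3), (188, 3) ✓
E=U93: row 8 → {D,F} = (187, 3) ✓
The only E value with inconsistent RHS is E=U68.

U68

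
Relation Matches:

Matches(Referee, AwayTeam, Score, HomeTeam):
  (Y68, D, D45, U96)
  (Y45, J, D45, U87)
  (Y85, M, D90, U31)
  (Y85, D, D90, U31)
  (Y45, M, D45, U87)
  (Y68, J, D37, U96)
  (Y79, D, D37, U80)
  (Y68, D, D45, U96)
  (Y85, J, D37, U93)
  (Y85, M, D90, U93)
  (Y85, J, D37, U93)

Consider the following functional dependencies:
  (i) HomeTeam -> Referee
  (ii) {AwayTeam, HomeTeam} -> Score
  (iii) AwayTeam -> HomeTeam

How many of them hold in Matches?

(i) HomeTeam -> Referee: every LHS value maps to a single RHS value — holds.
(ii) {AwayTeam, HomeTeam} -> Score: every LHS value maps to a single RHS value — holds.
(iii) AwayTeam -> HomeTeam: AwayTeam=D: 4 rows → HomeTeam takes values {U96, U31, U80} — violation; AwayTeam=J: 4 rows → HomeTeam takes values {U87, U96, U93} — violation; AwayTeam=M: 3 rows → HomeTeam takes values {U31, U87, U93} — violation — fails.
2 of the 3 dependencies hold.

2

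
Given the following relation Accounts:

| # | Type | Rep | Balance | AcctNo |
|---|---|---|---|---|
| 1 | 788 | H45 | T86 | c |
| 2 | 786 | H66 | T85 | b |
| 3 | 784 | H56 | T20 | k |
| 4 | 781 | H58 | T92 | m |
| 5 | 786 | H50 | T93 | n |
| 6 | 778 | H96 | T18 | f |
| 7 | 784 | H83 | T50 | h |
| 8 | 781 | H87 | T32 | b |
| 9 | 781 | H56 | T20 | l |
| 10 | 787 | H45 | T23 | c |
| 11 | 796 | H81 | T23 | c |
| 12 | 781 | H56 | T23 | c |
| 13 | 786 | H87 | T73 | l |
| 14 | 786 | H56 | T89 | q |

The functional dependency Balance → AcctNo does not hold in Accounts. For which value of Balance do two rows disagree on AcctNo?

T20

Balance=T86: row 1 → AcctNo = c ✓
Balance=T85: row 2 → AcctNo = b ✓
Balance=T20: rows 3, 9 → AcctNo takes values {k, l} — violation
Balance=T92: row 4 → AcctNo = m ✓
Balance=T93: row 5 → AcctNo = n ✓
Balance=T18: row 6 → AcctNo = f ✓
Balance=T50: row 7 → AcctNo = h ✓
Balance=T32: row 8 → AcctNo = b ✓
Balance=T23: rows 10, 11, 12 → AcctNo = c, c, c ✓
Balance=T73: row 13 → AcctNo = l ✓
Balance=T89: row 14 → AcctNo = q ✓
The only Balance value with inconsistent AcctNo is Balance=T20.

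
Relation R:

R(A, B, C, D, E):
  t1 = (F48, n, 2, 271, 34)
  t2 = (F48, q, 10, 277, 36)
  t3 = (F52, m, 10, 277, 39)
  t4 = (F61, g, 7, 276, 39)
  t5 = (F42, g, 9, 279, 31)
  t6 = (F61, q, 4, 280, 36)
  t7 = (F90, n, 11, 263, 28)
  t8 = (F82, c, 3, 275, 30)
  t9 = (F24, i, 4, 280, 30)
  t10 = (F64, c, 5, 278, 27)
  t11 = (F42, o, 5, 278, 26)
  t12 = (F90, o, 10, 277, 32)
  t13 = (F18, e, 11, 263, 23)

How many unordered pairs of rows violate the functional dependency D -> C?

0

D=277: all 3 rows agree on C — 0 pairs.
D=280: all 2 rows agree on C — 0 pairs.
D=263: all 2 rows agree on C — 0 pairs.
D=278: all 2 rows agree on C — 0 pairs.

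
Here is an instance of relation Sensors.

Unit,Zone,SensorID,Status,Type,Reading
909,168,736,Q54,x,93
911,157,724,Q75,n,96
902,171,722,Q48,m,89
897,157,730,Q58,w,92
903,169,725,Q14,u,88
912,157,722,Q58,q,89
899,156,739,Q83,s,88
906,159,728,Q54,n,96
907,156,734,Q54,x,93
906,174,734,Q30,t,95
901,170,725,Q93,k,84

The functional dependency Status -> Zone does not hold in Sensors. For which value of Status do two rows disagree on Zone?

Q54

Status=Q54: 3 rows → Zone takes values {168, 159, 156} — violation
Status=Q75: 1 row → Zone = 157 ✓
Status=Q48: 1 row → Zone = 171 ✓
Status=Q58: 2 rows → Zone = 157, 157 ✓
Status=Q14: 1 row → Zone = 169 ✓
Status=Q83: 1 row → Zone = 156 ✓
Status=Q30: 1 row → Zone = 174 ✓
Status=Q93: 1 row → Zone = 170 ✓
The only Status value with inconsistent Zone is Status=Q54.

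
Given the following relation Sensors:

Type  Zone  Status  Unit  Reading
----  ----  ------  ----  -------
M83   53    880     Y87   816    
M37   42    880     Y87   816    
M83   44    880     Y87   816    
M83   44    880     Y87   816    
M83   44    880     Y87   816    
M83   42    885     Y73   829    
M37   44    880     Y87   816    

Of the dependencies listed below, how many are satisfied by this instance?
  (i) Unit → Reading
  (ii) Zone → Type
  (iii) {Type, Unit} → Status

(i) Unit → Reading: every LHS value maps to a single RHS value — holds.
(ii) Zone → Type: Zone=42: 2 rows → Type takes values {M37, M83} — violation; Zone=44: 4 rows → Type takes values {M83, M37} — violation — fails.
(iii) {Type, Unit} → Status: every LHS value maps to a single RHS value — holds.
2 of the 3 dependencies hold.

2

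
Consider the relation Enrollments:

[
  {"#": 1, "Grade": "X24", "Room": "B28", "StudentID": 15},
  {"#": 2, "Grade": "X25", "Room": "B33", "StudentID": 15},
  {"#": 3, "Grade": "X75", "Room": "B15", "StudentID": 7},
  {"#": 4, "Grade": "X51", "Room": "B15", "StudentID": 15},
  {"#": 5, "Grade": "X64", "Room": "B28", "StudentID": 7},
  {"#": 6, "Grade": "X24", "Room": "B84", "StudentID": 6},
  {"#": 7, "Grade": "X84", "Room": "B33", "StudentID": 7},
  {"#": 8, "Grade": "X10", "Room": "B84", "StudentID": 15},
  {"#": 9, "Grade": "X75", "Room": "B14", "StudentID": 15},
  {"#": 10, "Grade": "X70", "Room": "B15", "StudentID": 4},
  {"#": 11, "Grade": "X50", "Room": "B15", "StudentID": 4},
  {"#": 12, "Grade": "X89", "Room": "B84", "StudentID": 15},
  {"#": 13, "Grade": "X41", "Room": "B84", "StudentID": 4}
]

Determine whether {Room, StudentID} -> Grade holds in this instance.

(Room=B28, StudentID=15): row 1 → Grade = X24 ✓
(Room=B33, StudentID=15): row 2 → Grade = X25 ✓
(Room=B15, StudentID=7): row 3 → Grade = X75 ✓
(Room=B15, StudentID=15): row 4 → Grade = X51 ✓
(Room=B28, StudentID=7): row 5 → Grade = X64 ✓
(Room=B84, StudentID=6): row 6 → Grade = X24 ✓
(Room=B33, StudentID=7): row 7 → Grade = X84 ✓
(Room=B84, StudentID=15): rows 8, 12 → Grade takes values {X10, X89} — violation
(Room=B14, StudentID=15): row 9 → Grade = X75 ✓
(Room=B15, StudentID=4): rows 10, 11 → Grade takes values {X70, X50} — violation
(Room=B84, StudentID=4): row 13 → Grade = X41 ✓
Two rows agree on {Room, StudentID} but differ on Grade, so {Room, StudentID} -> Grade does not hold.

No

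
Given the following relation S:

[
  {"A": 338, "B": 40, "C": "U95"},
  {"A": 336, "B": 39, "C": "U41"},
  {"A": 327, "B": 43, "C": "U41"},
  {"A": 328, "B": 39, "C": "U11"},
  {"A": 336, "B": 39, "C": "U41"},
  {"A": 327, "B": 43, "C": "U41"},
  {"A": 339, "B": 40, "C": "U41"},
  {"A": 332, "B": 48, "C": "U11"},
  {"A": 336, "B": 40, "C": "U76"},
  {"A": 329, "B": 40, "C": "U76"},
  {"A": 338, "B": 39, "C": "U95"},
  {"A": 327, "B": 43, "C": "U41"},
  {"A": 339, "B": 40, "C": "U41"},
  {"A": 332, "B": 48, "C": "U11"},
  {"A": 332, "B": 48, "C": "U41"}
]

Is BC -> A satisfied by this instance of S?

No

(B=40, C=U95): 1 row → A = 338 ✓
(B=39, C=U41): 2 rows → A = 336, 336 ✓
(B=43, C=U41): 3 rows → A = 327, 327, 327 ✓
(B=39, C=U11): 1 row → A = 328 ✓
(B=40, C=U41): 2 rows → A = 339, 339 ✓
(B=48, C=U11): 2 rows → A = 332, 332 ✓
(B=40, C=U76): 2 rows → A takes values {336, 329} — violation
(B=39, C=U95): 1 row → A = 338 ✓
(B=48, C=U41): 1 row → A = 332 ✓
Two rows agree on BC but differ on A, so BC -> A does not hold.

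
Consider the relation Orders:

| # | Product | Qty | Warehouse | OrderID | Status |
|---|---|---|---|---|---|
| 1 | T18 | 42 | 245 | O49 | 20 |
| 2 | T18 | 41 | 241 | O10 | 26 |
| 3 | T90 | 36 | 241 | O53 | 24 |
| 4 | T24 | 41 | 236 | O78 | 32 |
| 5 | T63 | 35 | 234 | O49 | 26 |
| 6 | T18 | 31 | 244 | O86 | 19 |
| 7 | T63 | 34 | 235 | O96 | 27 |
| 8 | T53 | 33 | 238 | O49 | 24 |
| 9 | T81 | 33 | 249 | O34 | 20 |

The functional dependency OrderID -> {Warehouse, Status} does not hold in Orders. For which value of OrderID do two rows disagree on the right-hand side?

O49

OrderID=O49: rows 1, 5, 8 → {Warehouse,Status} takes values {(245, 20), (234, 26), (238, 24)} — violation
OrderID=O10: row 2 → {Warehouse,Status} = (241, 26) ✓
OrderID=O53: row 3 → {Warehouse,Status} = (241, 24) ✓
OrderID=O78: row 4 → {Warehouse,Status} = (236, 32) ✓
OrderID=O86: row 6 → {Warehouse,Status} = (244, 19) ✓
OrderID=O96: row 7 → {Warehouse,Status} = (235, 27) ✓
OrderID=O34: row 9 → {Warehouse,Status} = (249, 20) ✓
The only OrderID value with inconsistent RHS is OrderID=O49.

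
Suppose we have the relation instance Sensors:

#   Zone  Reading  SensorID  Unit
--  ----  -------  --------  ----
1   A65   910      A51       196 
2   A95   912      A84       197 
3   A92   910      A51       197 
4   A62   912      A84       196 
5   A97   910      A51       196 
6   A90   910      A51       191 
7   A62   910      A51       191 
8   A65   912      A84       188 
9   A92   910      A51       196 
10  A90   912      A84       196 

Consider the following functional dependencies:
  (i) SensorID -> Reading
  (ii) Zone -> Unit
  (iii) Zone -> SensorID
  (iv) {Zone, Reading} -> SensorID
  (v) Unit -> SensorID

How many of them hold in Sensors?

(i) SensorID -> Reading: every LHS value maps to a single RHS value — holds.
(ii) Zone -> Unit: Zone=A65: rows 1, 8 → Unit takes values {196, 188} — violation; Zone=A92: rows 3, 9 → Unit takes values {197, 196} — violation; Zone=A62: rows 4, 7 → Unit takes values {196, 191} — violation; Zone=A90: rows 6, 10 → Unit takes values {191, 196} — violation — fails.
(iii) Zone -> SensorID: Zone=A65: rows 1, 8 → SensorID takes values {A51, A84} — violation; Zone=A62: rows 4, 7 → SensorID takes values {A84, A51} — violation; Zone=A90: rows 6, 10 → SensorID takes values {A51, A84} — violation — fails.
(iv) {Zone, Reading} -> SensorID: every LHS value maps to a single RHS value — holds.
(v) Unit -> SensorID: Unit=196: rows 1, 4, 5, 9, 10 → SensorID takes values {A51, A84} — violation; Unit=197: rows 2, 3 → SensorID takes values {A84, A51} — violation — fails.
2 of the 5 dependencies hold.

2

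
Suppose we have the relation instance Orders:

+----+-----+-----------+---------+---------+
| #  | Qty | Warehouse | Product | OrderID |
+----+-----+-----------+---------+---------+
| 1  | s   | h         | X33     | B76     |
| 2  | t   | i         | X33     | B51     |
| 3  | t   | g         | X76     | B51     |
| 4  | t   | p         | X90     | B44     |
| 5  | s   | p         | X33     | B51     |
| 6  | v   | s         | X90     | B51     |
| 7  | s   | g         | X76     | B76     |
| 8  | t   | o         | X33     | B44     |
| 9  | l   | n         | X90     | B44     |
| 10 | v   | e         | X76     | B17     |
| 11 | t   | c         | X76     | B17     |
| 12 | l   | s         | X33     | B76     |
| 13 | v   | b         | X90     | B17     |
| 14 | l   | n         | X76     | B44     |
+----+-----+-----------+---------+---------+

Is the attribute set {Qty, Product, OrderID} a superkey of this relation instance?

All 14 rows have distinct {Qty, Product, OrderID} values, so {Qty, Product, OrderID} → (all attributes) holds and {Qty, Product, OrderID} is a superkey.

Yes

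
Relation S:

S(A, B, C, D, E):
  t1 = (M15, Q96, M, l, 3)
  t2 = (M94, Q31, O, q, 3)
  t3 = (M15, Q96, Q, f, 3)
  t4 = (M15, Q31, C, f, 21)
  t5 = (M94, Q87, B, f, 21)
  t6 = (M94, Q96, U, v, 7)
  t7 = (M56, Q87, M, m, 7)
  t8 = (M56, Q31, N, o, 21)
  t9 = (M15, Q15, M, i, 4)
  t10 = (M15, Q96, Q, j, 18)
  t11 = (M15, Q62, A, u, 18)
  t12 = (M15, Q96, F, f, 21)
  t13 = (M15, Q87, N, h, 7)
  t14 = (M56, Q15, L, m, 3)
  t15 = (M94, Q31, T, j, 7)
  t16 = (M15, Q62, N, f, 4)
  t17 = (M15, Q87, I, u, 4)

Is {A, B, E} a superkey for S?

No

Rows 1 and 3 have the same {A, B, E} value (A=M15, B=Q96, E=3) but are distinct tuples, so {A, B, E} does not determine every attribute — not a superkey.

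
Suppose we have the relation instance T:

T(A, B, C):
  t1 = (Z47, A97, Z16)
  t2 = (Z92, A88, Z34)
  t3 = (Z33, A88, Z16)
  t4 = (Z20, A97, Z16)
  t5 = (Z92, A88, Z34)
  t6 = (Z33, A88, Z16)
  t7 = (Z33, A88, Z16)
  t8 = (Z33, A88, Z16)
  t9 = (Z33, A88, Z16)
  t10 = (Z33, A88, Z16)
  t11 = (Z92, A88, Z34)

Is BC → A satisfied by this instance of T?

No

(B=A97, C=Z16): rows 1, 4 → A takes values {Z47, Z20} — violation
(B=A88, C=Z34): rows 2, 5, 11 → A = Z92, Z92, Z92 ✓
(B=A88, C=Z16): rows 3, 6, 7, 8, 9, 10 → A = Z33, Z33, Z33, Z33, Z33, Z33 ✓
Two rows agree on BC but differ on A, so BC → A does not hold.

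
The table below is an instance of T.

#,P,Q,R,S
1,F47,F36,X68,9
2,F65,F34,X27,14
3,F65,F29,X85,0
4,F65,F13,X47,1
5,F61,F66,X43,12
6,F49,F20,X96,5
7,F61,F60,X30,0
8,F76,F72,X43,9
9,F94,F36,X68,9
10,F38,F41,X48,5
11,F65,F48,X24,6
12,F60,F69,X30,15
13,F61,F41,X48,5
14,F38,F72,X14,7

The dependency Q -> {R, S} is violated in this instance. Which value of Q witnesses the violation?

F72

Q=F36: rows 1, 9 → {R,S} = (X68, 9), (X68, 9) ✓
Q=F34: row 2 → {R,S} = (X27, 14) ✓
Q=F29: row 3 → {R,S} = (X85, 0) ✓
Q=F13: row 4 → {R,S} = (X47, 1) ✓
Q=F66: row 5 → {R,S} = (X43, 12) ✓
Q=F20: row 6 → {R,S} = (X96, 5) ✓
Q=F60: row 7 → {R,S} = (X30, 0) ✓
Q=F72: rows 8, 14 → {R,S} takes values {(X43, 9), (X14, 7)} — violation
Q=F41: rows 10, 13 → {R,S} = (X48, 5), (X48, 5) ✓
Q=F48: row 11 → {R,S} = (X24, 6) ✓
Q=F69: row 12 → {R,S} = (X30, 15) ✓
The only Q value with inconsistent RHS is Q=F72.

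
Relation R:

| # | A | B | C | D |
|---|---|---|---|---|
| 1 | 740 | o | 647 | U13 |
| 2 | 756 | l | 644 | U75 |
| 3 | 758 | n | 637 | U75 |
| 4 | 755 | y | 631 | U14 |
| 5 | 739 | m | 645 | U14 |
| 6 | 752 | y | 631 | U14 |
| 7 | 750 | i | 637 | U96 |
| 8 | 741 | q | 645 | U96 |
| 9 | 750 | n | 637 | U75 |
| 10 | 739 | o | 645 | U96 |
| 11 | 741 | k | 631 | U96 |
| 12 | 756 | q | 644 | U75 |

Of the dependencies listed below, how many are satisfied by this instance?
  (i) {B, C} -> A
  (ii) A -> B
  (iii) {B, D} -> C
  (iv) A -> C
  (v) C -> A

(i) {B, C} -> A: (B=n, C=637): rows 3, 9 → A takes values {758, 750} — violation; (B=y, C=631): rows 4, 6 → A takes values {755, 752} — violation — fails.
(ii) A -> B: A=756: rows 2, 12 → B takes values {l, q} — violation; A=739: rows 5, 10 → B takes values {m, o} — violation; A=750: rows 7, 9 → B takes values {i, n} — violation; A=741: rows 8, 11 → B takes values {q, k} — violation — fails.
(iii) {B, D} -> C: every LHS value maps to a single RHS value — holds.
(iv) A -> C: A=741: rows 8, 11 → C takes values {645, 631} — violation — fails.
(v) C -> A: C=637: rows 3, 7, 9 → A takes values {758, 750} — violation; C=631: rows 4, 6, 11 → A takes values {755, 752, 741} — violation; C=645: rows 5, 8, 10 → A takes values {739, 741} — violation — fails.
1 of the 5 dependencies holds.

1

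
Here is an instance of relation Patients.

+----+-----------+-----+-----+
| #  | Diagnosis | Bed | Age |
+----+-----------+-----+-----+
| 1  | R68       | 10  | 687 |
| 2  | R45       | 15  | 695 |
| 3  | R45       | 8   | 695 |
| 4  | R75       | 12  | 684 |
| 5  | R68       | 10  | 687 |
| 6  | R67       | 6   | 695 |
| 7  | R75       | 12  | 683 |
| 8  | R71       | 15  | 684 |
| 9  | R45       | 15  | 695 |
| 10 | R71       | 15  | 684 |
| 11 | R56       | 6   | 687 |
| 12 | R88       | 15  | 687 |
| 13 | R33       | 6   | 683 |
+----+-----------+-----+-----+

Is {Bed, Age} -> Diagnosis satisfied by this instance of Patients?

(Bed=10, Age=687): rows 1, 5 → Diagnosis = R68, R68 ✓
(Bed=15, Age=695): rows 2, 9 → Diagnosis = R45, R45 ✓
(Bed=8, Age=695): row 3 → Diagnosis = R45 ✓
(Bed=12, Age=684): row 4 → Diagnosis = R75 ✓
(Bed=6, Age=695): row 6 → Diagnosis = R67 ✓
(Bed=12, Age=683): row 7 → Diagnosis = R75 ✓
(Bed=15, Age=684): rows 8, 10 → Diagnosis = R71, R71 ✓
(Bed=6, Age=687): row 11 → Diagnosis = R56 ✓
(Bed=15, Age=687): row 12 → Diagnosis = R88 ✓
(Bed=6, Age=683): row 13 → Diagnosis = R33 ✓
Every {Bed, Age} value is associated with a single Diagnosis value, so {Bed, Age} -> Diagnosis holds.

Yes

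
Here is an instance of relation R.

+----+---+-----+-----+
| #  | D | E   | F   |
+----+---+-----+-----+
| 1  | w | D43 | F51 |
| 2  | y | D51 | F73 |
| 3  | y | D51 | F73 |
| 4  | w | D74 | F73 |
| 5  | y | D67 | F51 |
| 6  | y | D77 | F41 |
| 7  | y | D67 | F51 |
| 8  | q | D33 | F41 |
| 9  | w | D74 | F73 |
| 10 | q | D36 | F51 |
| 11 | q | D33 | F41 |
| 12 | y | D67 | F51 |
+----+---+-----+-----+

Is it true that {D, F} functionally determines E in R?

Yes

(D=w, F=F51): row 1 → E = D43 ✓
(D=y, F=F73): rows 2, 3 → E = D51, D51 ✓
(D=w, F=F73): rows 4, 9 → E = D74, D74 ✓
(D=y, F=F51): rows 5, 7, 12 → E = D67, D67, D67 ✓
(D=y, F=F41): row 6 → E = D77 ✓
(D=q, F=F41): rows 8, 11 → E = D33, D33 ✓
(D=q, F=F51): row 10 → E = D36 ✓
Every {D, F} value is associated with a single E value, so {D, F} -> E holds.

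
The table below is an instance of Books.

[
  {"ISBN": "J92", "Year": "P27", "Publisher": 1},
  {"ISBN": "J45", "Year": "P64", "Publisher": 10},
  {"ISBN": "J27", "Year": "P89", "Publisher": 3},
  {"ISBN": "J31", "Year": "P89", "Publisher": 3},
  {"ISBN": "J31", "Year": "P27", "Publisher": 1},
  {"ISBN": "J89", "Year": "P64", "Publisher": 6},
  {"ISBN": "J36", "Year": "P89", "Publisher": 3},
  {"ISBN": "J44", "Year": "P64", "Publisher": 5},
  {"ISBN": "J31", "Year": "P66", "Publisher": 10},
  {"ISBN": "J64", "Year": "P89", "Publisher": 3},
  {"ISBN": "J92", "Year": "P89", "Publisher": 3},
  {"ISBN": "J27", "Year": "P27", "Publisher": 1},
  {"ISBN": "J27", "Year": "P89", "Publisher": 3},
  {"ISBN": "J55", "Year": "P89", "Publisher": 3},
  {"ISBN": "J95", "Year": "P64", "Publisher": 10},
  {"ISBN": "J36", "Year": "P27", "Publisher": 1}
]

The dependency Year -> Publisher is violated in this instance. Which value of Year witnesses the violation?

Year=P27: 4 rows → Publisher = 1, 1, 1, 1 ✓
Year=P64: 4 rows → Publisher takes values {10, 6, 5} — violation
Year=P89: 7 rows → Publisher = 3, 3, 3, 3, 3, 3, 3 ✓
Year=P66: 1 row → Publisher = 10 ✓
The only Year value with inconsistent Publisher is Year=P64.

P64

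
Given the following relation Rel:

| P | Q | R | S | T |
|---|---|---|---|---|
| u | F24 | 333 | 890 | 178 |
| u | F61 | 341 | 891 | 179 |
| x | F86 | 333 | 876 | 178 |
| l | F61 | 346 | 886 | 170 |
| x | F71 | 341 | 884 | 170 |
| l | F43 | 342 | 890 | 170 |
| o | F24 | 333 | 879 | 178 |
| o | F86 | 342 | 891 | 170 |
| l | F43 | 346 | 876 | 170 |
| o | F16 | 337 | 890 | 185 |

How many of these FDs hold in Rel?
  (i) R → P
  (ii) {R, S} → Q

1

(i) R → P: R=333: 3 rows → P takes values {u, x, o} — violation; R=341: 2 rows → P takes values {u, x} — violation; R=342: 2 rows → P takes values {l, o} — violation — fails.
(ii) {R, S} → Q: every LHS value maps to a single RHS value — holds.
1 of the 2 dependencies holds.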